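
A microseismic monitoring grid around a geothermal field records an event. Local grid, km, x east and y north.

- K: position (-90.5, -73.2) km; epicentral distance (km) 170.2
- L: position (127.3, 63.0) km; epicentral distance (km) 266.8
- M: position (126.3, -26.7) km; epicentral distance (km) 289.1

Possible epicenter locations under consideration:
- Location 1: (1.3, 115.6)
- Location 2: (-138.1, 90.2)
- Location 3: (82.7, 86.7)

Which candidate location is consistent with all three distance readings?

Location 2

For each candidate, compare |candidate − station| to the reported distance:
Location 1: residuals K 39.7, L 130.3, M 99.7 → max 130.3 km
Location 2: residuals K 0.0, L 0.0, M 0.0 → max 0.0 km
Location 3: residuals K 65.5, L 216.3, M 167.6 → max 216.3 km
Only Location 2 has all residuals ≈ 0.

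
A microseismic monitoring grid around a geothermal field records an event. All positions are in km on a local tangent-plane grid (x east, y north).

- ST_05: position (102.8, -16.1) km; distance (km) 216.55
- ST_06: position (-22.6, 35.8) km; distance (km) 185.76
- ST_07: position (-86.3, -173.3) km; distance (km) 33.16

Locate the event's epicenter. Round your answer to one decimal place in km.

Circle about each station: (x − 102.8)² + (y + 16.1)² = 216.55²; (x + 22.6)² + (y − 35.8)² = 185.76²; (x + 86.3)² + (y + 173.3)² = 33.16².
Subtracting pairs of circle equations eliminates x²+y² and gives linear equations (the radical axes):
-250.8 x + 103.8 y = 3352.47
-378.2 x − 314.4 y = 72447.85
Solving the 2×2 system: x ≈ -72.6, y ≈ -143.1 km.
Check against ST_05 (with the unrounded x, y): √((x − 102.8)²+(y + 16.1)²) = 216.55 ≈ 216.55 km. ✓

x ≈ -72.6 km, y ≈ -143.1 km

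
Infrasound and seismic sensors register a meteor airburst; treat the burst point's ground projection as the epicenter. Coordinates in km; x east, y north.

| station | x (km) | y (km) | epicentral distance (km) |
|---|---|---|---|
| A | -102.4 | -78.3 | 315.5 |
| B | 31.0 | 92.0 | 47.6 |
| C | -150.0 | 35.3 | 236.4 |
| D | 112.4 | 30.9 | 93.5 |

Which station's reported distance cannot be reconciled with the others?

A

Solve using three stations at a time. Using B, C, D (subtract circle equations pairwise → linear system) gives (x, y) ≈ (72.4, 115.4).
Distances from that point to each station vs reported:
  A: calculated 260.9 vs reported 315.5 → residual 54.6 km
  B: calculated 47.6 vs reported 47.6 → residual 0.0 km
  C: calculated 236.4 vs reported 236.4 → residual 0.0 km
  D: calculated 93.5 vs reported 93.5 → residual 0.0 km
B, C, D are mutually consistent (residuals ≈ 0); A is off by 54.6 km.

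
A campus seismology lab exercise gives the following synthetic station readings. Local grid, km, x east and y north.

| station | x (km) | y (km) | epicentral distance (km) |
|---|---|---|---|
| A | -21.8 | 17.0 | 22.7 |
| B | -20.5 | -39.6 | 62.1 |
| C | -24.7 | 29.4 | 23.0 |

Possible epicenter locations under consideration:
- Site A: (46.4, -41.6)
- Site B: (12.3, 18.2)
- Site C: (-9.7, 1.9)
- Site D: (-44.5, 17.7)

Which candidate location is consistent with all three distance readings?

For each candidate, compare |candidate − station| to the reported distance:
Site A: residuals A 67.2, B 4.8, C 77.5 → max 77.5 km
Site B: residuals A 11.4, B 4.4, C 15.7 → max 15.7 km
Site C: residuals A 3.4, B 19.2, C 8.3 → max 19.2 km
Site D: residuals A 0.0, B 0.0, C 0.0 → max 0.0 km
Only Site D has all residuals ≈ 0.

Site D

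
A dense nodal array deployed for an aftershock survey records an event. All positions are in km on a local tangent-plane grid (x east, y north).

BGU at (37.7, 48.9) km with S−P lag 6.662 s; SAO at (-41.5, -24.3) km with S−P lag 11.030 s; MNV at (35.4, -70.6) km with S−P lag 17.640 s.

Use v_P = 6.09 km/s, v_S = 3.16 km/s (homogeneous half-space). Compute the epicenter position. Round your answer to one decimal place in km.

x ≈ -4.7 km, y ≈ 38.1 km

Distance from S−P lag: d = Δt · v_P v_S / (v_P − v_S) = Δt · (6.09·3.16)/(6.09−3.16) ≈ 6.5681·Δt.
So d_BGU = 43.76, d_SAO = 72.45, d_MNV = 115.86 km.
Circle about each station: (x − 37.7)² + (y − 48.9)² = 43.76²; (x + 41.5)² + (y + 24.3)² = 72.45²; (x − 35.4)² + (y + 70.6)² = 115.86².
Subtracting the BGU equation from the SAO and MNV equations removes the quadratic terms:
-158.4 x − 146.4 y = -4833.82
-4.6 x − 239.0 y = -9083.58
Solving the 2×2 system: x ≈ -4.7, y ≈ 38.1 km.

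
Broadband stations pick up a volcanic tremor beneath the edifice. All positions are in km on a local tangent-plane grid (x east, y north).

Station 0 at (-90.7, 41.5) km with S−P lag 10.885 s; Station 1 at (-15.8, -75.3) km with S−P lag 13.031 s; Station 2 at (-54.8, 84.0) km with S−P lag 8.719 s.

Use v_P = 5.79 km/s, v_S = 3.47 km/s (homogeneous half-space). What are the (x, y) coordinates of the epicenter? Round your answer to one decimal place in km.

x ≈ 3.4 km, y ≈ 35.9 km

Distance from S−P lag: d = Δt · v_P v_S / (v_P − v_S) = Δt · (5.79·3.47)/(5.79−3.47) ≈ 8.6600·Δt.
So d_Station 0 = 94.26, d_Station 1 = 112.85, d_Station 2 = 75.51 km.
Circle about each station: (x + 90.7)² + (y − 41.5)² = 94.26²; (x + 15.8)² + (y + 75.3)² = 112.85²; (x + 54.8)² + (y − 84.0)² = 75.51².
Subtracting pairs of circle equations eliminates x²+y² and gives linear equations (the radical axes):
149.8 x − 233.6 y = -7879.18
71.8 x + 85.0 y = 3293.49
Solving the 2×2 system: x ≈ 3.4, y ≈ 35.9 km.
Check against Station 0 (with the unrounded x, y): √((x + 90.7)²+(y − 41.5)²) = 94.24 ≈ 94.26 km. ✓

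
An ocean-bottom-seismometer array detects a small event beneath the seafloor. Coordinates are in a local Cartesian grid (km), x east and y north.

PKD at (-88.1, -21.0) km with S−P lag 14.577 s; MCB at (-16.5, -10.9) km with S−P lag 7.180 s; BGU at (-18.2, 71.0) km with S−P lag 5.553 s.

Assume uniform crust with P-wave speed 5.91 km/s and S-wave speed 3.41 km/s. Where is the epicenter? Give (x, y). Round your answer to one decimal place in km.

(13.0, 38.9)

Distance from S−P lag: d = Δt · v_P v_S / (v_P − v_S) = Δt · (5.91·3.41)/(5.91−3.41) ≈ 8.0612·Δt.
So d_PKD = 117.51, d_MCB = 57.88, d_BGU = 44.76 km.
Circle about each station: (x + 88.1)² + (y + 21.0)² = 117.51²; (x + 16.5)² + (y + 10.9)² = 57.88²; (x + 18.2)² + (y − 71.0)² = 44.76².
Subtracting the PKD equation from the MCB and BGU equations removes the quadratic terms:
143.2 x + 20.2 y = 2646.96
139.8 x + 184.0 y = 8974.77
Solving the 2×2 system: x ≈ 13.0, y ≈ 38.9 km.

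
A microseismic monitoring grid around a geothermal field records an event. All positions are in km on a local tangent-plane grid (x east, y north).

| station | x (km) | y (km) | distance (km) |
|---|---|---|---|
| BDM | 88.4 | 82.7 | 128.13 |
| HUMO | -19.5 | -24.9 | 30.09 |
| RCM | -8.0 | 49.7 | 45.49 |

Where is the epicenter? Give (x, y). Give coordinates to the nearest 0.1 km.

-13.1 km east, 4.5 km north

Circle about each station: (x − 88.4)² + (y − 82.7)² = 128.13²; (x + 19.5)² + (y + 24.9)² = 30.09²; (x + 8.0)² + (y − 49.7)² = 45.49².
Subtracting the BDM equation from the HUMO and RCM equations removes the quadratic terms:
-215.8 x − 215.2 y = 1858.30
-192.8 x − 66.0 y = 2228.20
Solving the 2×2 system: x ≈ -13.1, y ≈ 4.5 km.
Check against BDM (with the unrounded x, y): √((x − 88.4)²+(y − 82.7)²) = 128.13 ≈ 128.13 km. ✓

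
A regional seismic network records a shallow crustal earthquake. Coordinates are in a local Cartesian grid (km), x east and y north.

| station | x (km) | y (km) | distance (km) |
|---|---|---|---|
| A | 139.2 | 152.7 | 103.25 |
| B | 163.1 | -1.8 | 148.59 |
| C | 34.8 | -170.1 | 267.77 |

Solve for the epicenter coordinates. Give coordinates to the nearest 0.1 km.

Circle about each station: (x − 139.2)² + (y − 152.7)² = 103.25²; (x − 163.1)² + (y + 1.8)² = 148.59²; (x − 34.8)² + (y + 170.1)² = 267.77².
Subtracting pairs of circle equations eliminates x²+y² and gives linear equations (the radical axes):
47.8 x − 309.0 y = -27507.51
-208.8 x − 645.6 y = -73589.09
Solving the 2×2 system: x ≈ 52.2, y ≈ 97.1 km.
Check against A (with the unrounded x, y): √((x − 139.2)²+(y − 152.7)²) = 103.24 ≈ 103.25 km. ✓

(52.2, 97.1)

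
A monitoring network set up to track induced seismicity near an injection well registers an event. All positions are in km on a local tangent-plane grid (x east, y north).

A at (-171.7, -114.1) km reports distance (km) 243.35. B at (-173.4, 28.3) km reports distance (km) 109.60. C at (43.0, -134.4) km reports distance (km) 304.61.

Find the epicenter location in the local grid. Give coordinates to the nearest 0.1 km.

x ≈ -119.1 km, y ≈ 123.5 km

Circle about each station: (x + 171.7)² + (y + 114.1)² = 243.35²; (x + 173.4)² + (y − 28.3)² = 109.60²; (x − 43.0)² + (y + 134.4)² = 304.61².
Subtracting pairs of circle equations eliminates x²+y² and gives linear equations (the radical axes):
-3.4 x + 284.8 y = 35575.81
429.4 x − 40.6 y = -56155.37
Solving the 2×2 system: x ≈ -119.1, y ≈ 123.5 km.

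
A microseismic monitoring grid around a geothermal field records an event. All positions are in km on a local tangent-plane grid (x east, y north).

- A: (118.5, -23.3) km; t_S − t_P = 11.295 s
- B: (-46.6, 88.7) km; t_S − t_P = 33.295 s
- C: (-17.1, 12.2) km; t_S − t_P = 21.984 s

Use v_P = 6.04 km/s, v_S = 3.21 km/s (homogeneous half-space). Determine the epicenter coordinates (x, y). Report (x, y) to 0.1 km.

x ≈ 88.9 km, y ≈ -94.8 km

Distance from S−P lag: d = Δt · v_P v_S / (v_P − v_S) = Δt · (6.04·3.21)/(6.04−3.21) ≈ 6.8510·Δt.
So d_A = 77.38, d_B = 228.10, d_C = 150.61 km.
Circle about each station: (x − 118.5)² + (y + 23.3)² = 77.38²; (x + 46.6)² + (y − 88.7)² = 228.10²; (x + 17.1)² + (y − 12.2)² = 150.61².
Subtracting pairs of circle equations eliminates x²+y² and gives linear equations (the radical axes):
-330.2 x + 224.0 y = -50587.84
-271.2 x + 71.0 y = -30839.60
Solving the 2×2 system: x ≈ 88.9, y ≈ -94.8 km.
Check against A (with the unrounded x, y): √((x − 118.5)²+(y + 23.3)²) = 77.38 ≈ 77.38 km. ✓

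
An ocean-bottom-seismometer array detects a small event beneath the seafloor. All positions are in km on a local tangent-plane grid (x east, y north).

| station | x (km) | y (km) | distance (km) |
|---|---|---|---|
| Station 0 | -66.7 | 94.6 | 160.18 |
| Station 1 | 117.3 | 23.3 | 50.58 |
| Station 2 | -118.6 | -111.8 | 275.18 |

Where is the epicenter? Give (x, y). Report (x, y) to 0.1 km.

Circle about each station: (x + 66.7)² + (y − 94.6)² = 160.18²; (x − 117.3)² + (y − 23.3)² = 50.58²; (x + 118.6)² + (y + 111.8)² = 275.18².
Subtracting pairs of circle equations eliminates x²+y² and gives linear equations (the radical axes):
368.0 x − 142.6 y = 24003.43
-103.8 x − 412.8 y = -36899.25
Solving the 2×2 system: x ≈ 91.0, y ≈ 66.5 km.
Check against Station 0 (with the unrounded x, y): √((x + 66.7)²+(y − 94.6)²) = 160.18 ≈ 160.18 km. ✓

91.0 km east, 66.5 km north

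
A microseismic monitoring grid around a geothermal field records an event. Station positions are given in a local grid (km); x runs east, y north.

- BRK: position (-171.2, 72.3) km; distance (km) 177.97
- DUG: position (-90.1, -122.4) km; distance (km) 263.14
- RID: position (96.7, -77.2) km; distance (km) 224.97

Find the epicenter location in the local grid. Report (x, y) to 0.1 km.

x ≈ -1.3 km, y ≈ 125.3 km

Circle about each station: (x + 171.2)² + (y − 72.3)² = 177.97²; (x + 90.1)² + (y + 122.4)² = 263.14²; (x − 96.7)² + (y + 77.2)² = 224.97².
Subtracting pairs of circle equations eliminates x²+y² and gives linear equations (the radical axes):
162.2 x − 389.4 y = -49006.30
535.8 x − 299.0 y = -38164.18
Solving the 2×2 system: x ≈ -1.3, y ≈ 125.3 km.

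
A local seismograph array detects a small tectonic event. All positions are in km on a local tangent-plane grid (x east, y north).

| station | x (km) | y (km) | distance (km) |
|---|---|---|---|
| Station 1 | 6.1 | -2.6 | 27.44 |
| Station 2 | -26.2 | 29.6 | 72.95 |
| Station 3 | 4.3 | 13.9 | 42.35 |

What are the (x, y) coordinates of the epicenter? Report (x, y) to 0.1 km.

Circle about each station: (x − 6.1)² + (y + 2.6)² = 27.44²; (x + 26.2)² + (y − 29.6)² = 72.95²; (x − 4.3)² + (y − 13.9)² = 42.35².
Subtracting the Station 1 equation from the Station 2 and Station 3 equations removes the quadratic terms:
-64.6 x + 64.4 y = -3050.12
-3.6 x + 33.0 y = -872.84
Solving the 2×2 system: x ≈ 23.4, y ≈ -23.9 km.

(23.4, -23.9)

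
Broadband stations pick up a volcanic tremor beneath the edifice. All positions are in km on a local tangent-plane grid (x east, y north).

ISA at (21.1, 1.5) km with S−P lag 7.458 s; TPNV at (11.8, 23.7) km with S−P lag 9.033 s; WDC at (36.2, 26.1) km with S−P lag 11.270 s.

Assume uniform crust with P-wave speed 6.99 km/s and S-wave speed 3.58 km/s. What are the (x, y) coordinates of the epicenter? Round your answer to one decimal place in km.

(-20.3, -34.3)

Distance from S−P lag: d = Δt · v_P v_S / (v_P − v_S) = Δt · (6.99·3.58)/(6.99−3.58) ≈ 7.3385·Δt.
So d_ISA = 54.73, d_TPNV = 66.29, d_WDC = 82.70 km.
Circle about each station: (x − 21.1)² + (y − 1.5)² = 54.73²; (x − 11.8)² + (y − 23.7)² = 66.29²; (x − 36.2)² + (y − 26.1)² = 82.70².
Subtracting pairs of circle equations eliminates x²+y² and gives linear equations (the radical axes):
-18.6 x + 44.4 y = -1145.52
30.2 x + 49.2 y = -2299.73
Solving the 2×2 system: x ≈ -20.3, y ≈ -34.3 km.
Check against ISA (with the unrounded x, y): √((x − 21.1)²+(y − 1.5)²) = 54.71 ≈ 54.73 km. ✓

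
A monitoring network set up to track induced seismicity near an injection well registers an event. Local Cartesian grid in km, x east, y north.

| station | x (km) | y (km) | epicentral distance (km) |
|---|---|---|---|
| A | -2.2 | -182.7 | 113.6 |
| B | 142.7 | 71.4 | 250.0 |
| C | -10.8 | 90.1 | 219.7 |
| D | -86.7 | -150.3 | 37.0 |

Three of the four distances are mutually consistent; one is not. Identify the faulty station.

B

Solve using three stations at a time. Using A, C, D (subtract circle equations pairwise → linear system) gives (x, y) ≈ (-92.5, -113.8).
Distances from that point to each station vs reported:
  A: calculated 113.6 vs reported 113.6 → residual 0.0 km
  B: calculated 299.4 vs reported 250.0 → residual 49.4 km
  C: calculated 219.7 vs reported 219.7 → residual 0.0 km
  D: calculated 36.9 vs reported 37.0 → residual 0.1 km
A, C, D are mutually consistent (residuals ≈ 0); B is off by 49.4 km.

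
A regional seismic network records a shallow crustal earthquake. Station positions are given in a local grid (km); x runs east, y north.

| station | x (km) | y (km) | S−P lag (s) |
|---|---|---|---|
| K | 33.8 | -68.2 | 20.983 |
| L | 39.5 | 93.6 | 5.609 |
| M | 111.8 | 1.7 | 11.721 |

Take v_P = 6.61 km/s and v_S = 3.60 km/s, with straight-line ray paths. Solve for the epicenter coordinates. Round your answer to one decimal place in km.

Distance from S−P lag: d = Δt · v_P v_S / (v_P − v_S) = Δt · (6.61·3.60)/(6.61−3.60) ≈ 7.9056·Δt.
So d_K = 165.88, d_L = 44.34, d_M = 92.66 km.
Circle about each station: (x − 33.8)² + (y + 68.2)² = 165.88²; (x − 39.5)² + (y − 93.6)² = 44.34²; (x − 111.8)² + (y − 1.7)² = 92.66².
Subtracting pairs of circle equations eliminates x²+y² and gives linear equations (the radical axes):
11.4 x + 323.6 y = 30077.67
156.0 x + 139.8 y = 25638.75
Solving the 2×2 system: x ≈ 83.7, y ≈ 90.0 km.

(83.7, 90.0)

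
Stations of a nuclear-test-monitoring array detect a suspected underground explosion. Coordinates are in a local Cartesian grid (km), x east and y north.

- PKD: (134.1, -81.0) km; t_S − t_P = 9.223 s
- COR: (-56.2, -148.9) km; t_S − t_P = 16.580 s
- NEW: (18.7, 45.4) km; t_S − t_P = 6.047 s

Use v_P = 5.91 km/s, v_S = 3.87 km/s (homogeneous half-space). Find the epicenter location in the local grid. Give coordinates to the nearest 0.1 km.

Distance from S−P lag: d = Δt · v_P v_S / (v_P − v_S) = Δt · (5.91·3.87)/(5.91−3.87) ≈ 11.2116·Δt.
So d_PKD = 103.40, d_COR = 185.89, d_NEW = 67.80 km.
Circle about each station: (x − 134.1)² + (y + 81.0)² = 103.40²; (x + 56.2)² + (y + 148.9)² = 185.89²; (x − 18.7)² + (y − 45.4)² = 67.80².
Subtracting the PKD equation from the COR and NEW equations removes the quadratic terms:
-380.6 x − 135.8 y = -23077.69
-230.8 x + 252.8 y = -16038.24
Solving the 2×2 system: x ≈ 62.8, y ≈ -6.1 km.

62.8 km east, -6.1 km north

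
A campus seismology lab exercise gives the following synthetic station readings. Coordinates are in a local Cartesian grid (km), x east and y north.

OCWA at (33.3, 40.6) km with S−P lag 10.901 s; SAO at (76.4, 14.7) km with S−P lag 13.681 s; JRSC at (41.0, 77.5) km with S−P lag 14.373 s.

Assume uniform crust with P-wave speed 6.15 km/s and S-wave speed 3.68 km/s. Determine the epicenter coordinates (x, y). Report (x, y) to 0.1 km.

Distance from S−P lag: d = Δt · v_P v_S / (v_P − v_S) = Δt · (6.15·3.68)/(6.15−3.68) ≈ 9.1628·Δt.
So d_OCWA = 99.88, d_SAO = 125.36, d_JRSC = 131.70 km.
Circle about each station: (x − 33.3)² + (y − 40.6)² = 99.88²; (x − 76.4)² + (y − 14.7)² = 125.36²; (x − 41.0)² + (y − 77.5)² = 131.70².
Subtracting pairs of circle equations eliminates x²+y² and gives linear equations (the radical axes):
86.2 x − 51.8 y = -2443.32
15.4 x + 73.8 y = -2438.88
Solving the 2×2 system: x ≈ -42.8, y ≈ -24.1 km.
Check against OCWA (with the unrounded x, y): √((x − 33.3)²+(y − 40.6)²) = 99.92 ≈ 99.88 km. ✓

-42.8 km east, -24.1 km north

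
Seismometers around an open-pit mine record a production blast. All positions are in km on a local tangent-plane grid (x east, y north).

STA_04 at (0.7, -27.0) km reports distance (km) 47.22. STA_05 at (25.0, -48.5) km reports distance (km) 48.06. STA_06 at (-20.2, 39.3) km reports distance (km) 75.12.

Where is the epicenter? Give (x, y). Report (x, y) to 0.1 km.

x ≈ 41.6 km, y ≈ -3.4 km

Circle about each station: (x − 0.7)² + (y + 27.0)² = 47.22²; (x − 25.0)² + (y + 48.5)² = 48.06²; (x + 20.2)² + (y − 39.3)² = 75.12².
Subtracting pairs of circle equations eliminates x²+y² and gives linear equations (the radical axes):
48.6 x − 43.0 y = 2167.72
-41.8 x + 132.6 y = -2190.25
Solving the 2×2 system: x ≈ 41.6, y ≈ -3.4 km.
Check against STA_04 (with the unrounded x, y): √((x − 0.7)²+(y + 27.0)²) = 47.21 ≈ 47.22 km. ✓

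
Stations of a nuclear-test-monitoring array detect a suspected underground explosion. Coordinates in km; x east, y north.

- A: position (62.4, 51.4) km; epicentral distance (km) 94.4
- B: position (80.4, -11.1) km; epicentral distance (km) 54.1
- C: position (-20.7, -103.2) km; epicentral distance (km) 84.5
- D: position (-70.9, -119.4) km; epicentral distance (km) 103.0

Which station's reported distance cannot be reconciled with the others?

D

Solve using three stations at a time. Using A, B, C (subtract circle equations pairwise → linear system) gives (x, y) ≈ (33.8, -38.6).
Distances from that point to each station vs reported:
  A: calculated 94.4 vs reported 94.4 → residual 0.0 km
  B: calculated 54.1 vs reported 54.1 → residual 0.0 km
  C: calculated 84.5 vs reported 84.5 → residual 0.0 km
  D: calculated 132.2 vs reported 103.0 → residual 29.2 km
A, B, C are mutually consistent (residuals ≈ 0); D is off by 29.2 km.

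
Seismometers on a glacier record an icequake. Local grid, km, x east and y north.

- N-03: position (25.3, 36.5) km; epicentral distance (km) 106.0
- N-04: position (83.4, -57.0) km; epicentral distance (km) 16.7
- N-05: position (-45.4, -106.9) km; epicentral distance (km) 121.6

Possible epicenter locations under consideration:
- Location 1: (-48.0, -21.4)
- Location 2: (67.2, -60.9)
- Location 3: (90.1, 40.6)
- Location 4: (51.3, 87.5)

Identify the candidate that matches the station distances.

For each candidate, compare |candidate − station| to the reported distance:
Location 1: residuals N-03 12.6, N-04 119.4, N-05 36.1 → max 119.4 km
Location 2: residuals N-03 0.0, N-04 0.0, N-05 0.0 → max 0.0 km
Location 3: residuals N-03 41.1, N-04 81.1, N-05 78.7 → max 81.1 km
Location 4: residuals N-03 48.8, N-04 131.3, N-05 95.5 → max 131.3 km
Only Location 2 has all residuals ≈ 0.

Location 2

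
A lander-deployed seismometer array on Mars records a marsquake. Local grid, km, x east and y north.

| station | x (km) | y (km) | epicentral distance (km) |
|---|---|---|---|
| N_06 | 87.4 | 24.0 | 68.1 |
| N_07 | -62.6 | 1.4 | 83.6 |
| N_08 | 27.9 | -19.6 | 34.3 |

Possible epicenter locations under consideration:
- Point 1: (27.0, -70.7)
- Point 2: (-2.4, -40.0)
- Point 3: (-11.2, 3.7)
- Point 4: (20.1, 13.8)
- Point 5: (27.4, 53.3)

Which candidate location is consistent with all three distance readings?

For each candidate, compare |candidate − station| to the reported distance:
Point 1: residuals N_06 44.2, N_07 31.4, N_08 16.8 → max 44.2 km
Point 2: residuals N_06 42.2, N_07 10.5, N_08 2.2 → max 42.2 km
Point 3: residuals N_06 32.6, N_07 32.1, N_08 11.2 → max 32.6 km
Point 4: residuals N_06 0.0, N_07 0.0, N_08 0.0 → max 0.0 km
Point 5: residuals N_06 1.3, N_07 20.3, N_08 38.6 → max 38.6 km
Only Point 4 has all residuals ≈ 0.

Point 4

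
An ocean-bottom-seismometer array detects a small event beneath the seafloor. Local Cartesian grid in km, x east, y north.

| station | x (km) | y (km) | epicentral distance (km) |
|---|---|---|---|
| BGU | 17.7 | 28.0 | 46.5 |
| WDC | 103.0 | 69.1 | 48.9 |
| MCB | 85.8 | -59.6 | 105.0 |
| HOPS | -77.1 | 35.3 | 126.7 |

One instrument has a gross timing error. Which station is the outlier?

HOPS

Solve using three stations at a time. Using BGU, WDC, MCB (subtract circle equations pairwise → linear system) gives (x, y) ≈ (61.9, 42.6).
Distances from that point to each station vs reported:
  BGU: calculated 46.5 vs reported 46.5 → residual 0.0 km
  WDC: calculated 48.9 vs reported 48.9 → residual 0.0 km
  MCB: calculated 105.0 vs reported 105.0 → residual 0.0 km
  HOPS: calculated 139.1 vs reported 126.7 → residual 12.4 km
BGU, WDC, MCB are mutually consistent (residuals ≈ 0); HOPS is off by 12.4 km.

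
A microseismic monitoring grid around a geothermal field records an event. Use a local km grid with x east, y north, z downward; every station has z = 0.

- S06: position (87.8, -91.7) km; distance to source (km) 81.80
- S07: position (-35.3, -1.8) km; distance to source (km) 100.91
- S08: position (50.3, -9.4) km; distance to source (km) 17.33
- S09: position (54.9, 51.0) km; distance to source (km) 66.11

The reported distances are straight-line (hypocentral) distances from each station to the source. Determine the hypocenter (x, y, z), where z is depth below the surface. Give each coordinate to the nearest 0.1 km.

x ≈ 64.5 km, y ≈ -13.8 km, depth ≈ 8.9 km

Each station gives a sphere (x−x_i)² + (y−y_i)² + z² = d_i² (stations at z=0).
Subtracting the S06 sphere from S07 and S08: z² cancels, leaving linear equations in x and y:
-246.2 x + 179.8 y = -18359.99
-75.0 x + 164.6 y = -7108.37
Solving: x ≈ 64.497, y ≈ -13.798 km (keep extra digits for the depth step; rounded: 64.5, -13.8).
Then from the S06 sphere: z² = 81.80² − (x − 87.8)² − (y + 91.7)² with x = 64.497, y = -13.798, so z ≈ 8.916 ≈ 8.9 km.
Check against S09 (with the unrounded solution): distance 66.11 ≈ 66.11 km. ✓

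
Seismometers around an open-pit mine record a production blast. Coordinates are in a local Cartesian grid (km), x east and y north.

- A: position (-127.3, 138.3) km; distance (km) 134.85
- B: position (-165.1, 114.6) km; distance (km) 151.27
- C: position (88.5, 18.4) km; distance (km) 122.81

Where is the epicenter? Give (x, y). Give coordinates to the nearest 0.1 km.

x ≈ -31.8 km, y ≈ 43.1 km

Circle about each station: (x + 127.3)² + (y − 138.3)² = 134.85²; (x + 165.1)² + (y − 114.6)² = 151.27²; (x − 88.5)² + (y − 18.4)² = 122.81².
Subtracting the A equation from the B and C equations removes the quadratic terms:
-75.6 x − 47.4 y = 360.90
431.6 x − 239.8 y = -24059.14
Solving the 2×2 system: x ≈ -31.8, y ≈ 43.1 km.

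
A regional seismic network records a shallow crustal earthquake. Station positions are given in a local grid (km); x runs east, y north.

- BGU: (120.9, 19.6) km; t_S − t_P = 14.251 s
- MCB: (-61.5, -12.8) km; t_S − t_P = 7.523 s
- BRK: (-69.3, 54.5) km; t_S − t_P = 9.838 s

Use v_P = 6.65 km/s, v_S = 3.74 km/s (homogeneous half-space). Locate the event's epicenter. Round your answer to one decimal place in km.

Distance from S−P lag: d = Δt · v_P v_S / (v_P − v_S) = Δt · (6.65·3.74)/(6.65−3.74) ≈ 8.5467·Δt.
So d_BGU = 121.80, d_MCB = 64.30, d_BRK = 84.08 km.
Circle about each station: (x − 120.9)² + (y − 19.6)² = 121.80²; (x + 61.5)² + (y + 12.8)² = 64.30²; (x + 69.3)² + (y − 54.5)² = 84.08².
Subtracting pairs of circle equations eliminates x²+y² and gives linear equations (the radical axes):
-364.8 x − 64.8 y = -354.13
-380.4 x + 69.8 y = 537.56
Solving the 2×2 system: x ≈ -0.2, y ≈ 6.6 km.
Check against BGU (with the unrounded x, y): √((x − 120.9)²+(y − 19.6)²) = 121.80 ≈ 121.80 km. ✓

x ≈ -0.2 km, y ≈ 6.6 km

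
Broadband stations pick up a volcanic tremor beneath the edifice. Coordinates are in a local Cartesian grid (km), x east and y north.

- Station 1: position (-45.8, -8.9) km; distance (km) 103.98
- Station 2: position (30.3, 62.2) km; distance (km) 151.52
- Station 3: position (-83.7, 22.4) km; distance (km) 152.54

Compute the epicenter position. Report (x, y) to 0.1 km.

Circle about each station: (x + 45.8)² + (y + 8.9)² = 103.98²; (x − 30.3)² + (y − 62.2)² = 151.52²; (x + 83.7)² + (y − 22.4)² = 152.54².
Subtracting pairs of circle equations eliminates x²+y² and gives linear equations (the radical axes):
152.2 x + 142.2 y = -9536.39
-75.8 x + 62.6 y = -7126.01
Solving the 2×2 system: x ≈ 20.5, y ≈ -89.0 km.
Check against Station 1 (with the unrounded x, y): √((x + 45.8)²+(y + 8.9)²) = 103.99 ≈ 103.98 km. ✓

(20.5, -89.0)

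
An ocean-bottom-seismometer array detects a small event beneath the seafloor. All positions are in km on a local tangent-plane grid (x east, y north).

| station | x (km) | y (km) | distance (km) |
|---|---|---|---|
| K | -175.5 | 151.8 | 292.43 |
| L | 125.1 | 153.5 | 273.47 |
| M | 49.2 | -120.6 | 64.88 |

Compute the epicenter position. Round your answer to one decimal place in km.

(-6.0, -86.5)

Circle about each station: (x + 175.5)² + (y − 151.8)² = 292.43²; (x − 125.1)² + (y − 153.5)² = 273.47²; (x − 49.2)² + (y + 120.6)² = 64.88².
Subtracting pairs of circle equations eliminates x²+y² and gives linear equations (the radical axes):
601.2 x + 3.4 y = -3901.77
449.4 x − 544.8 y = 44427.40
Solving the 2×2 system: x ≈ -6.0, y ≈ -86.5 km.
Check against K (with the unrounded x, y): √((x + 175.5)²+(y − 151.8)²) = 292.43 ≈ 292.43 km. ✓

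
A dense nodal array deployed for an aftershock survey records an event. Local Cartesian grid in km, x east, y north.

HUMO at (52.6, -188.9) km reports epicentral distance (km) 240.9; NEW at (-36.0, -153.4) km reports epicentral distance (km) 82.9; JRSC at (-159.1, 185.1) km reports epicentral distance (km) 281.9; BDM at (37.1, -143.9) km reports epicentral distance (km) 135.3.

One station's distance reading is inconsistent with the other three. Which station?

HUMO

Solve using three stations at a time. Using NEW, JRSC, BDM (subtract circle equations pairwise → linear system) gives (x, y) ≈ (-85.7, -87.1).
Distances from that point to each station vs reported:
  HUMO: calculated 171.7 vs reported 240.9 → residual 69.2 km
  NEW: calculated 82.9 vs reported 82.9 → residual 0.0 km
  JRSC: calculated 281.9 vs reported 281.9 → residual 0.0 km
  BDM: calculated 135.3 vs reported 135.3 → residual 0.0 km
NEW, JRSC, BDM are mutually consistent (residuals ≈ 0); HUMO is off by 69.2 km.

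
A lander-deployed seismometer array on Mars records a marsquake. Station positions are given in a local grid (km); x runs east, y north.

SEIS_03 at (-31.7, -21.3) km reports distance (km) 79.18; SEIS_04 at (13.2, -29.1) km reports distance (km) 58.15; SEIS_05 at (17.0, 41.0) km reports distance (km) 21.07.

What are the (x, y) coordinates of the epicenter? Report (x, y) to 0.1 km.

x ≈ 31.8 km, y ≈ 26.0 km

Circle about each station: (x + 31.7)² + (y + 21.3)² = 79.18²; (x − 13.2)² + (y + 29.1)² = 58.15²; (x − 17.0)² + (y − 41.0)² = 21.07².
Subtracting the SEIS_03 equation from the SEIS_04 and SEIS_05 equations removes the quadratic terms:
89.8 x − 15.6 y = 2450.52
97.4 x + 124.6 y = 6336.95
Solving the 2×2 system: x ≈ 31.8, y ≈ 26.0 km.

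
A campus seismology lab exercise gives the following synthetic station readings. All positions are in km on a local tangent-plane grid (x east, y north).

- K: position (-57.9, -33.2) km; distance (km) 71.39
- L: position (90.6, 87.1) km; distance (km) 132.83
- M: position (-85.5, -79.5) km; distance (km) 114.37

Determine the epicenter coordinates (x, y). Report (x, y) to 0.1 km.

(12.3, -20.2)

Circle about each station: (x + 57.9)² + (y + 33.2)² = 71.39²; (x − 90.6)² + (y − 87.1)² = 132.83²; (x + 85.5)² + (y + 79.5)² = 114.37².
Subtracting the K equation from the L and M equations removes the quadratic terms:
297.0 x + 240.6 y = -1207.16
-55.2 x − 92.6 y = 1191.89
Solving the 2×2 system: x ≈ 12.3, y ≈ -20.2 km.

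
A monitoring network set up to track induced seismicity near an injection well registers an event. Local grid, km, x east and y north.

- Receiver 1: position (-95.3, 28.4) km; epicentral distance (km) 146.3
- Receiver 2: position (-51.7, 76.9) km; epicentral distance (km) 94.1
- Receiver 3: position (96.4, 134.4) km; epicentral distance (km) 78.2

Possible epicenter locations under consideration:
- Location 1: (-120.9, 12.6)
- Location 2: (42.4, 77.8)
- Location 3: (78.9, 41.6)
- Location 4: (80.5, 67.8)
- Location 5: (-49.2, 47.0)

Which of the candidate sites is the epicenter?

For each candidate, compare |candidate − station| to the reported distance:
Location 1: residuals Receiver 1 116.2, Receiver 2 0.4, Receiver 3 170.9 → max 170.9 km
Location 2: residuals Receiver 1 0.0, Receiver 2 0.0, Receiver 3 0.0 → max 0.0 km
Location 3: residuals Receiver 1 28.4, Receiver 2 41.2, Receiver 3 16.2 → max 41.2 km
Location 4: residuals Receiver 1 33.9, Receiver 2 38.4, Receiver 3 9.7 → max 38.4 km
Location 5: residuals Receiver 1 96.6, Receiver 2 64.1, Receiver 3 91.6 → max 96.6 km
Only Location 2 has all residuals ≈ 0.

Location 2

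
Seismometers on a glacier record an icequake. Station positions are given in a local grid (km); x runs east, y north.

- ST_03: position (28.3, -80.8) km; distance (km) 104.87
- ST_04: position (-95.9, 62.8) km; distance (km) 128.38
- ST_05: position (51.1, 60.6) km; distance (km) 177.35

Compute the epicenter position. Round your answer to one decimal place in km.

Circle about each station: (x − 28.3)² + (y + 80.8)² = 104.87²; (x + 95.9)² + (y − 62.8)² = 128.38²; (x − 51.1)² + (y − 60.6)² = 177.35².
Subtracting pairs of circle equations eliminates x²+y² and gives linear equations (the radical axes):
-248.4 x + 287.2 y = 327.41
45.6 x + 282.8 y = -21501.27
Solving the 2×2 system: x ≈ -75.2, y ≈ -63.9 km.
Check against ST_03 (with the unrounded x, y): √((x − 28.3)²+(y + 80.8)²) = 104.87 ≈ 104.87 km. ✓

-75.2 km east, -63.9 km north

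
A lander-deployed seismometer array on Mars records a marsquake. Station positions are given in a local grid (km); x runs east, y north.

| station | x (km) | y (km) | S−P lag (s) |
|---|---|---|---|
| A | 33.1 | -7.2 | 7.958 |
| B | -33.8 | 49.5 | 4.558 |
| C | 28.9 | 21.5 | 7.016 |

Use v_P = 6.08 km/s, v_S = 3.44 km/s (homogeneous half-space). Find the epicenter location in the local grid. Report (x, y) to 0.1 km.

(-26.2, 14.2)

Distance from S−P lag: d = Δt · v_P v_S / (v_P − v_S) = Δt · (6.08·3.44)/(6.08−3.44) ≈ 7.9224·Δt.
So d_A = 63.05, d_B = 36.11, d_C = 55.58 km.
Circle about each station: (x − 33.1)² + (y + 7.2)² = 63.05²; (x + 33.8)² + (y − 49.5)² = 36.11²; (x − 28.9)² + (y − 21.5)² = 55.58².
Subtracting pairs of circle equations eliminates x²+y² and gives linear equations (the radical axes):
-133.8 x + 113.4 y = 5116.61
-8.4 x + 57.4 y = 1036.18
Solving the 2×2 system: x ≈ -26.2, y ≈ 14.2 km.
Check against A (with the unrounded x, y): √((x − 33.1)²+(y + 7.2)²) = 63.04 ≈ 63.05 km. ✓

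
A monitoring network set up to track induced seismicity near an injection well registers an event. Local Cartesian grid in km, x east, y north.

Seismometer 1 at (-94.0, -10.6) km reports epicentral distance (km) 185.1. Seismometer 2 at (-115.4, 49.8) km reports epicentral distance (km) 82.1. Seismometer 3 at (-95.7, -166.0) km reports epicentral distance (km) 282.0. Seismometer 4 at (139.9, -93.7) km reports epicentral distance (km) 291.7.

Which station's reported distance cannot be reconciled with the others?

Solve using three stations at a time. Using Seismometer 2, Seismometer 3, Seismometer 4 (subtract circle equations pairwise → linear system) gives (x, y) ≈ (-64.6, 114.3).
Distances from that point to each station vs reported:
  Seismometer 1: calculated 128.3 vs reported 185.1 → residual 56.8 km
  Seismometer 2: calculated 82.1 vs reported 82.1 → residual 0.0 km
  Seismometer 3: calculated 282.0 vs reported 282.0 → residual 0.0 km
  Seismometer 4: calculated 291.7 vs reported 291.7 → residual 0.0 km
Seismometer 2, Seismometer 3, Seismometer 4 are mutually consistent (residuals ≈ 0); Seismometer 1 is off by 56.8 km.

Seismometer 1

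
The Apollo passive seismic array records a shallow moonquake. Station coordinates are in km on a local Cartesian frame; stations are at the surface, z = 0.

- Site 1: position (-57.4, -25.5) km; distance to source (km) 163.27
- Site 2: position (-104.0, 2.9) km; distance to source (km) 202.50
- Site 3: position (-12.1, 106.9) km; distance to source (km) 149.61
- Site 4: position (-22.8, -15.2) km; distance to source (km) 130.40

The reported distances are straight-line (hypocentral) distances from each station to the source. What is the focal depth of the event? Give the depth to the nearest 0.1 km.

depth ≈ 60.2 km

Each station gives a sphere (x−x_i)² + (y−y_i)² + z² = d_i² (stations at z=0).
Subtracting the Site 1 sphere from Site 2 and Site 3: z² cancels, leaving linear equations in x and y:
-93.2 x + 56.8 y = -7469.76
90.6 x + 264.8 y = 11902.95
Solving: x ≈ 88.987, y ≈ 14.504 km (keep extra digits for the depth step; rounded: 89.0, 14.5).
Then from the Site 1 sphere: z² = 163.27² − (x + 57.4)² − (y + 25.5)² with x = 88.987, y = 14.504, so z ≈ 60.230 ≈ 60.2 km.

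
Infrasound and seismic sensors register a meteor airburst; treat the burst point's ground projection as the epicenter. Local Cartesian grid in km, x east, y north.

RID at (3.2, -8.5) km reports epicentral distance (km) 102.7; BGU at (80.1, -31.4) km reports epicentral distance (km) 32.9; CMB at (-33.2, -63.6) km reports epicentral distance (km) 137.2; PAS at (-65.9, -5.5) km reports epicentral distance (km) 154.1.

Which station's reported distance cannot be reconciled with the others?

Solve using three stations at a time. Using BGU, CMB, PAS (subtract circle equations pairwise → linear system) gives (x, y) ≈ (88.1, 0.5).
Distances from that point to each station vs reported:
  RID: calculated 85.4 vs reported 102.7 → residual 17.3 km
  BGU: calculated 32.9 vs reported 32.9 → residual 0.0 km
  CMB: calculated 137.2 vs reported 137.2 → residual 0.0 km
  PAS: calculated 154.1 vs reported 154.1 → residual 0.0 km
BGU, CMB, PAS are mutually consistent (residuals ≈ 0); RID is off by 17.3 km.

RID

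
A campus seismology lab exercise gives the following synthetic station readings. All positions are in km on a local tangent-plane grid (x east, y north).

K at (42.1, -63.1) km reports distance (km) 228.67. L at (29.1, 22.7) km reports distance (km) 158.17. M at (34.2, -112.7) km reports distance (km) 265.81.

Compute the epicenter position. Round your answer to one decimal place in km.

Circle about each station: (x − 42.1)² + (y + 63.1)² = 228.67²; (x − 29.1)² + (y − 22.7)² = 158.17²; (x − 34.2)² + (y + 112.7)² = 265.81².
Subtracting pairs of circle equations eliminates x²+y² and gives linear equations (the radical axes):
-26.0 x + 171.6 y = 22880.30
-15.8 x − 99.2 y = -10248.08
Solving the 2×2 system: x ≈ -96.6, y ≈ 118.7 km.
Check against K (with the unrounded x, y): √((x − 42.1)²+(y + 63.1)²) = 228.68 ≈ 228.67 km. ✓

(-96.6, 118.7)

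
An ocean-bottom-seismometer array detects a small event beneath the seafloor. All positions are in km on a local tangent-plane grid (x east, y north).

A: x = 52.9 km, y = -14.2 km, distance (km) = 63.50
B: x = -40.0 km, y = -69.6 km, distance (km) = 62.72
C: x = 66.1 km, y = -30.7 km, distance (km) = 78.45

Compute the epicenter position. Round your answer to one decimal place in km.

Circle about each station: (x − 52.9)² + (y + 14.2)² = 63.50²; (x + 40.0)² + (y + 69.6)² = 62.72²; (x − 66.1)² + (y + 30.7)² = 78.45².
Subtracting pairs of circle equations eliminates x²+y² and gives linear equations (the radical axes):
-185.8 x − 110.8 y = 3542.56
26.4 x − 33.0 y = 189.50
Solving the 2×2 system: x ≈ -10.6, y ≈ -14.2 km.
Check against A (with the unrounded x, y): √((x − 52.9)²+(y + 14.2)²) = 63.49 ≈ 63.50 km. ✓

x ≈ -10.6 km, y ≈ -14.2 km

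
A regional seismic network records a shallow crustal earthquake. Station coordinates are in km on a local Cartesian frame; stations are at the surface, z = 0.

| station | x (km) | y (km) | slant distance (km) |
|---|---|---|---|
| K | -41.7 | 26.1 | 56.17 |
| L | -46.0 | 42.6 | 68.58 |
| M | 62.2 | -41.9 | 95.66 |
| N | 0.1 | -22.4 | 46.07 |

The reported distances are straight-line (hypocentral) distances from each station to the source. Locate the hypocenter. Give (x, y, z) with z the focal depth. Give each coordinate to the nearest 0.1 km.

Each station gives a sphere (x−x_i)² + (y−y_i)² + z² = d_i² (stations at z=0).
Subtracting the K sphere from L and M: z² cancels, leaving linear equations in x and y:
-8.6 x + 33.0 y = -37.49
207.8 x − 136.0 y = -2791.42
Solving: x ≈ -17.092, y ≈ -5.590 km (keep extra digits for the depth step; rounded: -17.1, -5.6).
Then from the K sphere: z² = 56.17² − (x + 41.7)² − (y − 26.1)² with x = -17.092, y = -5.590, so z ≈ 39.310 ≈ 39.3 km.

x ≈ -17.1 km, y ≈ -5.6 km, depth ≈ 39.3 km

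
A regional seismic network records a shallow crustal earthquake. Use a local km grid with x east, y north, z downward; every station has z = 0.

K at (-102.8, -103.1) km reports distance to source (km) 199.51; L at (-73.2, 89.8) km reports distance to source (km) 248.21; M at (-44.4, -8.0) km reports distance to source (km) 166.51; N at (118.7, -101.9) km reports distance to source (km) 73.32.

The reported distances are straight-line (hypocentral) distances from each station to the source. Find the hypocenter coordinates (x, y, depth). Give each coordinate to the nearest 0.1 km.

Each station gives a sphere (x−x_i)² + (y−y_i)² + z² = d_i² (stations at z=0).
Subtracting the K sphere from L and M: z² cancels, leaving linear equations in x and y:
59.2 x + 385.8 y = -29579.13
116.8 x + 190.2 y = -7083.43
Solving: x ≈ 85.593, y ≈ -89.804 km (keep extra digits for the depth step; rounded: 85.6, -89.8).
Then from the K sphere: z² = 199.51² − (x + 102.8)² − (y + 103.1)² with x = 85.593, y = -89.804, so z ≈ 64.308 ≈ 64.3 km.

x ≈ 85.6 km, y ≈ -89.8 km, depth ≈ 64.3 km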